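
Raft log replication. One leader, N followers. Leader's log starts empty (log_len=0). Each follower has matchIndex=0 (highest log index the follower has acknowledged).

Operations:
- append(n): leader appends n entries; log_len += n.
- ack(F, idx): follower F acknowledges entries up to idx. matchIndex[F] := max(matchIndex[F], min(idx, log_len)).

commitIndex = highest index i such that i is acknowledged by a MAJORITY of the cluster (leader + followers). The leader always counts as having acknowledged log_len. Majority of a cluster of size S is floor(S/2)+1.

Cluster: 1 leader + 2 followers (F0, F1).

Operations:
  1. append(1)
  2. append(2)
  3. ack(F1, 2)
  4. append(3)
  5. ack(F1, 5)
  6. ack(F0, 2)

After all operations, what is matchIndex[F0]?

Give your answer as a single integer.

Answer: 2

Derivation:
Op 1: append 1 -> log_len=1
Op 2: append 2 -> log_len=3
Op 3: F1 acks idx 2 -> match: F0=0 F1=2; commitIndex=2
Op 4: append 3 -> log_len=6
Op 5: F1 acks idx 5 -> match: F0=0 F1=5; commitIndex=5
Op 6: F0 acks idx 2 -> match: F0=2 F1=5; commitIndex=5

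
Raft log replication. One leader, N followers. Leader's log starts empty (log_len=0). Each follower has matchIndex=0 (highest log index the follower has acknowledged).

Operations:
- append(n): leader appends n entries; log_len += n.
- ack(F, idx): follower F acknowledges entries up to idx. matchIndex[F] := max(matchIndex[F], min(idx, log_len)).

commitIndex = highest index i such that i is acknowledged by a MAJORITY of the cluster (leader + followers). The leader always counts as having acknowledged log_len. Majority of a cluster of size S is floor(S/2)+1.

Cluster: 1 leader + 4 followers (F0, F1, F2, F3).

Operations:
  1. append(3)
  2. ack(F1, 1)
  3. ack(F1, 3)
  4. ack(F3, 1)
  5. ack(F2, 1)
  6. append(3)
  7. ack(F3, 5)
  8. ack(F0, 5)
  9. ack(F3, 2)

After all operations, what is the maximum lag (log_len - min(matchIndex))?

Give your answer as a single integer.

Op 1: append 3 -> log_len=3
Op 2: F1 acks idx 1 -> match: F0=0 F1=1 F2=0 F3=0; commitIndex=0
Op 3: F1 acks idx 3 -> match: F0=0 F1=3 F2=0 F3=0; commitIndex=0
Op 4: F3 acks idx 1 -> match: F0=0 F1=3 F2=0 F3=1; commitIndex=1
Op 5: F2 acks idx 1 -> match: F0=0 F1=3 F2=1 F3=1; commitIndex=1
Op 6: append 3 -> log_len=6
Op 7: F3 acks idx 5 -> match: F0=0 F1=3 F2=1 F3=5; commitIndex=3
Op 8: F0 acks idx 5 -> match: F0=5 F1=3 F2=1 F3=5; commitIndex=5
Op 9: F3 acks idx 2 -> match: F0=5 F1=3 F2=1 F3=5; commitIndex=5

Answer: 5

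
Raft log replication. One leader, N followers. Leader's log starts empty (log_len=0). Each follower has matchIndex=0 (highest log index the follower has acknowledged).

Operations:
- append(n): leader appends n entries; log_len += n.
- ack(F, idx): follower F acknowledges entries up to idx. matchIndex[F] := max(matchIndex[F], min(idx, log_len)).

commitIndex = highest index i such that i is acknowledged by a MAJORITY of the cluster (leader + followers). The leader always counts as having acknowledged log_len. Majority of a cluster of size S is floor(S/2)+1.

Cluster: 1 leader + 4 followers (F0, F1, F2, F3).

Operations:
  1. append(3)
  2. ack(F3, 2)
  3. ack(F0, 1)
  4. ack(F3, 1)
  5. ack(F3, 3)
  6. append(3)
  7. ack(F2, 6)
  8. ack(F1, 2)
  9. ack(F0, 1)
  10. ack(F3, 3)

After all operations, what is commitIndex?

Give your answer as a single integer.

Op 1: append 3 -> log_len=3
Op 2: F3 acks idx 2 -> match: F0=0 F1=0 F2=0 F3=2; commitIndex=0
Op 3: F0 acks idx 1 -> match: F0=1 F1=0 F2=0 F3=2; commitIndex=1
Op 4: F3 acks idx 1 -> match: F0=1 F1=0 F2=0 F3=2; commitIndex=1
Op 5: F3 acks idx 3 -> match: F0=1 F1=0 F2=0 F3=3; commitIndex=1
Op 6: append 3 -> log_len=6
Op 7: F2 acks idx 6 -> match: F0=1 F1=0 F2=6 F3=3; commitIndex=3
Op 8: F1 acks idx 2 -> match: F0=1 F1=2 F2=6 F3=3; commitIndex=3
Op 9: F0 acks idx 1 -> match: F0=1 F1=2 F2=6 F3=3; commitIndex=3
Op 10: F3 acks idx 3 -> match: F0=1 F1=2 F2=6 F3=3; commitIndex=3

Answer: 3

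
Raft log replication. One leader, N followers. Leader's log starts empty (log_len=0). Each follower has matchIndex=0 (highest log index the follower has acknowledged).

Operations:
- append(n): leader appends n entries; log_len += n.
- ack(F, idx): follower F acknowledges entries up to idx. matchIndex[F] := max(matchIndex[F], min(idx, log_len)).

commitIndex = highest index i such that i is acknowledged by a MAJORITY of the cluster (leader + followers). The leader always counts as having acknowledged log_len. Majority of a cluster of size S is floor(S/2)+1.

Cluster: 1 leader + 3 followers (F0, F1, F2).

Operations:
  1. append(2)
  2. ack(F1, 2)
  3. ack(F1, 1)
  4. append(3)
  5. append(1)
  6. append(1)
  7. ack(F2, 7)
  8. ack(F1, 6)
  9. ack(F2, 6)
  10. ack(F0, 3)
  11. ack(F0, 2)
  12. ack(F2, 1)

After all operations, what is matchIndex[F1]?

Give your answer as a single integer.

Op 1: append 2 -> log_len=2
Op 2: F1 acks idx 2 -> match: F0=0 F1=2 F2=0; commitIndex=0
Op 3: F1 acks idx 1 -> match: F0=0 F1=2 F2=0; commitIndex=0
Op 4: append 3 -> log_len=5
Op 5: append 1 -> log_len=6
Op 6: append 1 -> log_len=7
Op 7: F2 acks idx 7 -> match: F0=0 F1=2 F2=7; commitIndex=2
Op 8: F1 acks idx 6 -> match: F0=0 F1=6 F2=7; commitIndex=6
Op 9: F2 acks idx 6 -> match: F0=0 F1=6 F2=7; commitIndex=6
Op 10: F0 acks idx 3 -> match: F0=3 F1=6 F2=7; commitIndex=6
Op 11: F0 acks idx 2 -> match: F0=3 F1=6 F2=7; commitIndex=6
Op 12: F2 acks idx 1 -> match: F0=3 F1=6 F2=7; commitIndex=6

Answer: 6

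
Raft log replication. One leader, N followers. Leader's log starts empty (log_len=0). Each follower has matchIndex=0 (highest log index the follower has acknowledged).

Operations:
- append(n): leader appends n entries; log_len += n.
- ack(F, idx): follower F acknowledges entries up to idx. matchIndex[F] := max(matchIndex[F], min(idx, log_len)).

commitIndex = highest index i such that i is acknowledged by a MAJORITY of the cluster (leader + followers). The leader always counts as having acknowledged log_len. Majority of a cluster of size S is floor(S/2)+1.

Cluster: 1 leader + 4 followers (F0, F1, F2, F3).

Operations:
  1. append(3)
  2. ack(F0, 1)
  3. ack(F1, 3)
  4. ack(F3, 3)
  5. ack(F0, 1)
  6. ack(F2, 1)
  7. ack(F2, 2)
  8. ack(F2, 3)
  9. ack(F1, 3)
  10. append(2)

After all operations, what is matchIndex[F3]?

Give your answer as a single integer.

Op 1: append 3 -> log_len=3
Op 2: F0 acks idx 1 -> match: F0=1 F1=0 F2=0 F3=0; commitIndex=0
Op 3: F1 acks idx 3 -> match: F0=1 F1=3 F2=0 F3=0; commitIndex=1
Op 4: F3 acks idx 3 -> match: F0=1 F1=3 F2=0 F3=3; commitIndex=3
Op 5: F0 acks idx 1 -> match: F0=1 F1=3 F2=0 F3=3; commitIndex=3
Op 6: F2 acks idx 1 -> match: F0=1 F1=3 F2=1 F3=3; commitIndex=3
Op 7: F2 acks idx 2 -> match: F0=1 F1=3 F2=2 F3=3; commitIndex=3
Op 8: F2 acks idx 3 -> match: F0=1 F1=3 F2=3 F3=3; commitIndex=3
Op 9: F1 acks idx 3 -> match: F0=1 F1=3 F2=3 F3=3; commitIndex=3
Op 10: append 2 -> log_len=5

Answer: 3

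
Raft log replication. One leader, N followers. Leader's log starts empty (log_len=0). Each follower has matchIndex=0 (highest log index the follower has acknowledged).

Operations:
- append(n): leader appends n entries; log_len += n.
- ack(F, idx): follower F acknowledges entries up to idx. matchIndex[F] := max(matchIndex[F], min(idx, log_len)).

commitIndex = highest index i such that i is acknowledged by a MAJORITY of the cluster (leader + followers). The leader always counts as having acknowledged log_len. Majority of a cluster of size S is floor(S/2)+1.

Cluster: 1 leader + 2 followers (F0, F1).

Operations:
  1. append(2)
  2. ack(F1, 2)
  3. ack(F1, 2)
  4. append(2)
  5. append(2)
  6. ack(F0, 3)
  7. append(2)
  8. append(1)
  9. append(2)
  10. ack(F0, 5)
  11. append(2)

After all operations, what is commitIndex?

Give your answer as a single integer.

Op 1: append 2 -> log_len=2
Op 2: F1 acks idx 2 -> match: F0=0 F1=2; commitIndex=2
Op 3: F1 acks idx 2 -> match: F0=0 F1=2; commitIndex=2
Op 4: append 2 -> log_len=4
Op 5: append 2 -> log_len=6
Op 6: F0 acks idx 3 -> match: F0=3 F1=2; commitIndex=3
Op 7: append 2 -> log_len=8
Op 8: append 1 -> log_len=9
Op 9: append 2 -> log_len=11
Op 10: F0 acks idx 5 -> match: F0=5 F1=2; commitIndex=5
Op 11: append 2 -> log_len=13

Answer: 5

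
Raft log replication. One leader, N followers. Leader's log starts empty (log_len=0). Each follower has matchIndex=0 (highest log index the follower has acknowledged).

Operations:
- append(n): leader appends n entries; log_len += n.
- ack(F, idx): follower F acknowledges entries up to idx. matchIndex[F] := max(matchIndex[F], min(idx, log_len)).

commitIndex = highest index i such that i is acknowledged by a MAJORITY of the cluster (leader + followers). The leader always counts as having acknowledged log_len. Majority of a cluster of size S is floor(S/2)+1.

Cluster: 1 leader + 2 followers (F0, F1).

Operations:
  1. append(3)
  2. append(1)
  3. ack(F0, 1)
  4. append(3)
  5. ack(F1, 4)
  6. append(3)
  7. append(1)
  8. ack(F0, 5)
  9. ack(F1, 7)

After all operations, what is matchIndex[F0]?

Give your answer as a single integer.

Answer: 5

Derivation:
Op 1: append 3 -> log_len=3
Op 2: append 1 -> log_len=4
Op 3: F0 acks idx 1 -> match: F0=1 F1=0; commitIndex=1
Op 4: append 3 -> log_len=7
Op 5: F1 acks idx 4 -> match: F0=1 F1=4; commitIndex=4
Op 6: append 3 -> log_len=10
Op 7: append 1 -> log_len=11
Op 8: F0 acks idx 5 -> match: F0=5 F1=4; commitIndex=5
Op 9: F1 acks idx 7 -> match: F0=5 F1=7; commitIndex=7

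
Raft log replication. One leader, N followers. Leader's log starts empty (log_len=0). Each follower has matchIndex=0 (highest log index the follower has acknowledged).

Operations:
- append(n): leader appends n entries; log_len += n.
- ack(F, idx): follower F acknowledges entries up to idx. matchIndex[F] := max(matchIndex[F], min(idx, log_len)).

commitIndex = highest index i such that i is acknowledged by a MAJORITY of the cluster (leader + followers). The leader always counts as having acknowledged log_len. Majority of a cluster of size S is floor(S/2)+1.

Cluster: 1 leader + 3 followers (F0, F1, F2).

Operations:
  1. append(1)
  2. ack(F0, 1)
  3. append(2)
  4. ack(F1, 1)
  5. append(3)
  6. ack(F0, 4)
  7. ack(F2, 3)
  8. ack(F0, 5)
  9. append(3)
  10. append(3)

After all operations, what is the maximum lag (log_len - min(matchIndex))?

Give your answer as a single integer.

Op 1: append 1 -> log_len=1
Op 2: F0 acks idx 1 -> match: F0=1 F1=0 F2=0; commitIndex=0
Op 3: append 2 -> log_len=3
Op 4: F1 acks idx 1 -> match: F0=1 F1=1 F2=0; commitIndex=1
Op 5: append 3 -> log_len=6
Op 6: F0 acks idx 4 -> match: F0=4 F1=1 F2=0; commitIndex=1
Op 7: F2 acks idx 3 -> match: F0=4 F1=1 F2=3; commitIndex=3
Op 8: F0 acks idx 5 -> match: F0=5 F1=1 F2=3; commitIndex=3
Op 9: append 3 -> log_len=9
Op 10: append 3 -> log_len=12

Answer: 11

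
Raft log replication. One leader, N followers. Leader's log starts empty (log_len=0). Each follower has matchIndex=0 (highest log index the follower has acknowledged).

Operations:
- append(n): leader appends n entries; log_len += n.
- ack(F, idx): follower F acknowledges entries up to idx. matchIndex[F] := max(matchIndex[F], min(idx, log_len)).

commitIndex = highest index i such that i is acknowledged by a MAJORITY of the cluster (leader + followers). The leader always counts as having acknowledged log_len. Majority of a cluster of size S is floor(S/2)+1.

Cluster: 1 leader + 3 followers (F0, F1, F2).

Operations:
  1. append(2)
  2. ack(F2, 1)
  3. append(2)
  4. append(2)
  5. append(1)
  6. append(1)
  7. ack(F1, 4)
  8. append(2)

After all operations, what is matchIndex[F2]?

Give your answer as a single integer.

Answer: 1

Derivation:
Op 1: append 2 -> log_len=2
Op 2: F2 acks idx 1 -> match: F0=0 F1=0 F2=1; commitIndex=0
Op 3: append 2 -> log_len=4
Op 4: append 2 -> log_len=6
Op 5: append 1 -> log_len=7
Op 6: append 1 -> log_len=8
Op 7: F1 acks idx 4 -> match: F0=0 F1=4 F2=1; commitIndex=1
Op 8: append 2 -> log_len=10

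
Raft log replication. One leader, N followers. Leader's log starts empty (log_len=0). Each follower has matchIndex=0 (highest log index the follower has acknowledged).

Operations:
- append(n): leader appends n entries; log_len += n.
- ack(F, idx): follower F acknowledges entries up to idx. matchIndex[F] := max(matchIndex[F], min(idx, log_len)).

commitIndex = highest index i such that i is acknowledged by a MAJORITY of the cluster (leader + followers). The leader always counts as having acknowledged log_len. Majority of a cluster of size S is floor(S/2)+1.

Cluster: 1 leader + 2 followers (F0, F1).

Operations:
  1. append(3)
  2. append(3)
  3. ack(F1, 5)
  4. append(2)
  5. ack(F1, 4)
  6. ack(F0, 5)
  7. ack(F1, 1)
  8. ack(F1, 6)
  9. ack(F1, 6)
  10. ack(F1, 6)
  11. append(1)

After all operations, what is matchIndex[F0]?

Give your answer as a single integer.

Answer: 5

Derivation:
Op 1: append 3 -> log_len=3
Op 2: append 3 -> log_len=6
Op 3: F1 acks idx 5 -> match: F0=0 F1=5; commitIndex=5
Op 4: append 2 -> log_len=8
Op 5: F1 acks idx 4 -> match: F0=0 F1=5; commitIndex=5
Op 6: F0 acks idx 5 -> match: F0=5 F1=5; commitIndex=5
Op 7: F1 acks idx 1 -> match: F0=5 F1=5; commitIndex=5
Op 8: F1 acks idx 6 -> match: F0=5 F1=6; commitIndex=6
Op 9: F1 acks idx 6 -> match: F0=5 F1=6; commitIndex=6
Op 10: F1 acks idx 6 -> match: F0=5 F1=6; commitIndex=6
Op 11: append 1 -> log_len=9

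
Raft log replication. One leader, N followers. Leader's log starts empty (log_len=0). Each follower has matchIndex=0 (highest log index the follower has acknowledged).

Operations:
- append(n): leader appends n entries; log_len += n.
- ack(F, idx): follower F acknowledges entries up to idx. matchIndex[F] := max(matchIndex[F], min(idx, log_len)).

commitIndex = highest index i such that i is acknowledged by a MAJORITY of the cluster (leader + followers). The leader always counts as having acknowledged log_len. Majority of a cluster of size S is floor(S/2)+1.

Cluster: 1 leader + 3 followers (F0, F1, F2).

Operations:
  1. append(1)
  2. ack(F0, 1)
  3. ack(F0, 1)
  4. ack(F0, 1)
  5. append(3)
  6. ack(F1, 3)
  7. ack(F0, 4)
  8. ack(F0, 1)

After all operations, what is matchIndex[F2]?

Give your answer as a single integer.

Op 1: append 1 -> log_len=1
Op 2: F0 acks idx 1 -> match: F0=1 F1=0 F2=0; commitIndex=0
Op 3: F0 acks idx 1 -> match: F0=1 F1=0 F2=0; commitIndex=0
Op 4: F0 acks idx 1 -> match: F0=1 F1=0 F2=0; commitIndex=0
Op 5: append 3 -> log_len=4
Op 6: F1 acks idx 3 -> match: F0=1 F1=3 F2=0; commitIndex=1
Op 7: F0 acks idx 4 -> match: F0=4 F1=3 F2=0; commitIndex=3
Op 8: F0 acks idx 1 -> match: F0=4 F1=3 F2=0; commitIndex=3

Answer: 0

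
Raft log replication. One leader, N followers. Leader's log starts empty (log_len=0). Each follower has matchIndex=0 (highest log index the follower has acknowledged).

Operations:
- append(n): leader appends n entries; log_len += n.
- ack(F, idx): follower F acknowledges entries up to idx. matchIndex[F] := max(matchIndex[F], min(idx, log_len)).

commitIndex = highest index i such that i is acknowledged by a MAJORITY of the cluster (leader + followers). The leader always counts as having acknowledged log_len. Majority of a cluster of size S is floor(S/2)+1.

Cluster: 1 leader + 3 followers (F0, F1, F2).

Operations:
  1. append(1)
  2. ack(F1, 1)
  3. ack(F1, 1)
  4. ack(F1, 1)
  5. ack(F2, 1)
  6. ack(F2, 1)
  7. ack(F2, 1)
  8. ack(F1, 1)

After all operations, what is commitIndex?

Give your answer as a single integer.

Answer: 1

Derivation:
Op 1: append 1 -> log_len=1
Op 2: F1 acks idx 1 -> match: F0=0 F1=1 F2=0; commitIndex=0
Op 3: F1 acks idx 1 -> match: F0=0 F1=1 F2=0; commitIndex=0
Op 4: F1 acks idx 1 -> match: F0=0 F1=1 F2=0; commitIndex=0
Op 5: F2 acks idx 1 -> match: F0=0 F1=1 F2=1; commitIndex=1
Op 6: F2 acks idx 1 -> match: F0=0 F1=1 F2=1; commitIndex=1
Op 7: F2 acks idx 1 -> match: F0=0 F1=1 F2=1; commitIndex=1
Op 8: F1 acks idx 1 -> match: F0=0 F1=1 F2=1; commitIndex=1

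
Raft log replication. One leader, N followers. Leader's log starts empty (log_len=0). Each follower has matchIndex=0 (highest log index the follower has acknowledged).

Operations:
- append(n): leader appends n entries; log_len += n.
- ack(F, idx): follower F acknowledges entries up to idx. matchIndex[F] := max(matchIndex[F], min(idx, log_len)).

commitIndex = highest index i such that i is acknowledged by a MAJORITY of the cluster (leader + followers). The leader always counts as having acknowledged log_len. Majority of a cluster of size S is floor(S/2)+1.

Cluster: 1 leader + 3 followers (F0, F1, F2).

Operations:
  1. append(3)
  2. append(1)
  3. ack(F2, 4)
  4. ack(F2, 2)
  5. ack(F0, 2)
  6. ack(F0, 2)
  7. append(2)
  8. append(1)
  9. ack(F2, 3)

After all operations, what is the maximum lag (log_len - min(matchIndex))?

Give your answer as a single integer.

Answer: 7

Derivation:
Op 1: append 3 -> log_len=3
Op 2: append 1 -> log_len=4
Op 3: F2 acks idx 4 -> match: F0=0 F1=0 F2=4; commitIndex=0
Op 4: F2 acks idx 2 -> match: F0=0 F1=0 F2=4; commitIndex=0
Op 5: F0 acks idx 2 -> match: F0=2 F1=0 F2=4; commitIndex=2
Op 6: F0 acks idx 2 -> match: F0=2 F1=0 F2=4; commitIndex=2
Op 7: append 2 -> log_len=6
Op 8: append 1 -> log_len=7
Op 9: F2 acks idx 3 -> match: F0=2 F1=0 F2=4; commitIndex=2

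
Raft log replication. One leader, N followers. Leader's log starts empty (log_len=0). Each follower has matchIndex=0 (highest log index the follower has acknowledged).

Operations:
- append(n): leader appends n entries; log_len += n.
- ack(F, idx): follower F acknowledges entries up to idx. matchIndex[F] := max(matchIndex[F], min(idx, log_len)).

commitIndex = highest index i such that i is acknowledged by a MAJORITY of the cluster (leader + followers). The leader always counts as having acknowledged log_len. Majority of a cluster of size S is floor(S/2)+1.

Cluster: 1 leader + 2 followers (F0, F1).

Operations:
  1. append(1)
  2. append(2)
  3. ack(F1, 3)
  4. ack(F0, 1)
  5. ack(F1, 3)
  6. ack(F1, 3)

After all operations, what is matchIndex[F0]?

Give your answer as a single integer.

Op 1: append 1 -> log_len=1
Op 2: append 2 -> log_len=3
Op 3: F1 acks idx 3 -> match: F0=0 F1=3; commitIndex=3
Op 4: F0 acks idx 1 -> match: F0=1 F1=3; commitIndex=3
Op 5: F1 acks idx 3 -> match: F0=1 F1=3; commitIndex=3
Op 6: F1 acks idx 3 -> match: F0=1 F1=3; commitIndex=3

Answer: 1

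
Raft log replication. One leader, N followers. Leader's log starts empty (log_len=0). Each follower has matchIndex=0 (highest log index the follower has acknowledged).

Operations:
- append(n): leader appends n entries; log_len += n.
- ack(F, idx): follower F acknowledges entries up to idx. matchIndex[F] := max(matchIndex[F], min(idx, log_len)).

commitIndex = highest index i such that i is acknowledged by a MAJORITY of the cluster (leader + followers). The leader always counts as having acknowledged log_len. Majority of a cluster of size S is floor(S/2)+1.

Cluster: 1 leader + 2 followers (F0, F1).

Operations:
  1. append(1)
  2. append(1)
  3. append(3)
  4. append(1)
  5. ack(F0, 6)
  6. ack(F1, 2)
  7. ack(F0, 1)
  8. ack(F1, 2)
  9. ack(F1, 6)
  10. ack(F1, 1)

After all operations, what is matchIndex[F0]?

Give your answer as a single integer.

Answer: 6

Derivation:
Op 1: append 1 -> log_len=1
Op 2: append 1 -> log_len=2
Op 3: append 3 -> log_len=5
Op 4: append 1 -> log_len=6
Op 5: F0 acks idx 6 -> match: F0=6 F1=0; commitIndex=6
Op 6: F1 acks idx 2 -> match: F0=6 F1=2; commitIndex=6
Op 7: F0 acks idx 1 -> match: F0=6 F1=2; commitIndex=6
Op 8: F1 acks idx 2 -> match: F0=6 F1=2; commitIndex=6
Op 9: F1 acks idx 6 -> match: F0=6 F1=6; commitIndex=6
Op 10: F1 acks idx 1 -> match: F0=6 F1=6; commitIndex=6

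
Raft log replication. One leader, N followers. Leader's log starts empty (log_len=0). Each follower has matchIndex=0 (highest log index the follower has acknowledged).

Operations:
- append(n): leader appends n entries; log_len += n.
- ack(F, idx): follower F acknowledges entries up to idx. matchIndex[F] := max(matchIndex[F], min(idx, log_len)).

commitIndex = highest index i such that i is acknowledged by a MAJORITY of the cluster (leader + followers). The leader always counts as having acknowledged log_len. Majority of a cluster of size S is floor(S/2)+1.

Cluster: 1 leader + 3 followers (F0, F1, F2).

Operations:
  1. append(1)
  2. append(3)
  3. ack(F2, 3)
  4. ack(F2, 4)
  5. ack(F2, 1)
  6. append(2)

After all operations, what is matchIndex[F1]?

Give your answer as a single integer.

Op 1: append 1 -> log_len=1
Op 2: append 3 -> log_len=4
Op 3: F2 acks idx 3 -> match: F0=0 F1=0 F2=3; commitIndex=0
Op 4: F2 acks idx 4 -> match: F0=0 F1=0 F2=4; commitIndex=0
Op 5: F2 acks idx 1 -> match: F0=0 F1=0 F2=4; commitIndex=0
Op 6: append 2 -> log_len=6

Answer: 0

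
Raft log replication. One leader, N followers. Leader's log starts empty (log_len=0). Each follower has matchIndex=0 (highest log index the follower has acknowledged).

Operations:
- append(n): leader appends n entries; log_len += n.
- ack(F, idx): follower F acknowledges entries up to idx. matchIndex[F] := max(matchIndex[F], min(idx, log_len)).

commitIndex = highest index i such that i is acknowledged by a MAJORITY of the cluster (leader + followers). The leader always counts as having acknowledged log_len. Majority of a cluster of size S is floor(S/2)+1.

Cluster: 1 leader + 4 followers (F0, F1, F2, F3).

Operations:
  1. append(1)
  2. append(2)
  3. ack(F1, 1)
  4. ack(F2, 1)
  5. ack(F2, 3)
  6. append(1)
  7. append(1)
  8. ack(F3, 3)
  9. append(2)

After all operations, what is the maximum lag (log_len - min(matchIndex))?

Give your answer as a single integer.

Op 1: append 1 -> log_len=1
Op 2: append 2 -> log_len=3
Op 3: F1 acks idx 1 -> match: F0=0 F1=1 F2=0 F3=0; commitIndex=0
Op 4: F2 acks idx 1 -> match: F0=0 F1=1 F2=1 F3=0; commitIndex=1
Op 5: F2 acks idx 3 -> match: F0=0 F1=1 F2=3 F3=0; commitIndex=1
Op 6: append 1 -> log_len=4
Op 7: append 1 -> log_len=5
Op 8: F3 acks idx 3 -> match: F0=0 F1=1 F2=3 F3=3; commitIndex=3
Op 9: append 2 -> log_len=7

Answer: 7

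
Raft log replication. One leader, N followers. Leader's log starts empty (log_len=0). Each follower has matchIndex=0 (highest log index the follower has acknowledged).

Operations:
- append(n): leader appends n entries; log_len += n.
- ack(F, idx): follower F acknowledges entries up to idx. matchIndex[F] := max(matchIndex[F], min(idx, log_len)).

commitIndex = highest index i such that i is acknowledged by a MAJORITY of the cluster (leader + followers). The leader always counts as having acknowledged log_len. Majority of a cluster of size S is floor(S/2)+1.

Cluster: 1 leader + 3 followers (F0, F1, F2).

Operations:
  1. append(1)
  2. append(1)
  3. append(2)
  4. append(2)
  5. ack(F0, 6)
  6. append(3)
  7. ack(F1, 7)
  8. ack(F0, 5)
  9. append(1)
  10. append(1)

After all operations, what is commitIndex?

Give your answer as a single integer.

Op 1: append 1 -> log_len=1
Op 2: append 1 -> log_len=2
Op 3: append 2 -> log_len=4
Op 4: append 2 -> log_len=6
Op 5: F0 acks idx 6 -> match: F0=6 F1=0 F2=0; commitIndex=0
Op 6: append 3 -> log_len=9
Op 7: F1 acks idx 7 -> match: F0=6 F1=7 F2=0; commitIndex=6
Op 8: F0 acks idx 5 -> match: F0=6 F1=7 F2=0; commitIndex=6
Op 9: append 1 -> log_len=10
Op 10: append 1 -> log_len=11

Answer: 6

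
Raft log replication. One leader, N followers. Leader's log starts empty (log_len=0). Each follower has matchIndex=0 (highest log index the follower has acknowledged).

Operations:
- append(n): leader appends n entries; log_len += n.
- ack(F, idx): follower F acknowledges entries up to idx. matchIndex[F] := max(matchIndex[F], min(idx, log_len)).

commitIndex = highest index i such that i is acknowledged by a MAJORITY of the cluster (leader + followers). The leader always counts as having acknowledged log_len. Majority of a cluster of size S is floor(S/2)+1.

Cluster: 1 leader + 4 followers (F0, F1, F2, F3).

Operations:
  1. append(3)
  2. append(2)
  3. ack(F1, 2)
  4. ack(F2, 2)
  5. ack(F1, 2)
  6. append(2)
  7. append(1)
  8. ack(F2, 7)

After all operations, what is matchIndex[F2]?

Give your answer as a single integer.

Answer: 7

Derivation:
Op 1: append 3 -> log_len=3
Op 2: append 2 -> log_len=5
Op 3: F1 acks idx 2 -> match: F0=0 F1=2 F2=0 F3=0; commitIndex=0
Op 4: F2 acks idx 2 -> match: F0=0 F1=2 F2=2 F3=0; commitIndex=2
Op 5: F1 acks idx 2 -> match: F0=0 F1=2 F2=2 F3=0; commitIndex=2
Op 6: append 2 -> log_len=7
Op 7: append 1 -> log_len=8
Op 8: F2 acks idx 7 -> match: F0=0 F1=2 F2=7 F3=0; commitIndex=2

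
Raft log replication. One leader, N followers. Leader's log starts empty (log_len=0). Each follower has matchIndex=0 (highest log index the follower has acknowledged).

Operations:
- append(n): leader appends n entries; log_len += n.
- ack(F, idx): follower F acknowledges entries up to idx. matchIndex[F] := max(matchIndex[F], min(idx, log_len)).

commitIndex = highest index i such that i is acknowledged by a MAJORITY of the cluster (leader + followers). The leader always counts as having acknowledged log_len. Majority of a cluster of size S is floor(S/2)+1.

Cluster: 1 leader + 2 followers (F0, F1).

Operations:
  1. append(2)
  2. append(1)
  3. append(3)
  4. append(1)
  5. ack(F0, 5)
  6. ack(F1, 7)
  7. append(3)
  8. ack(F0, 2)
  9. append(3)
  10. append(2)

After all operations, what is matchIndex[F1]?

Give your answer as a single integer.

Op 1: append 2 -> log_len=2
Op 2: append 1 -> log_len=3
Op 3: append 3 -> log_len=6
Op 4: append 1 -> log_len=7
Op 5: F0 acks idx 5 -> match: F0=5 F1=0; commitIndex=5
Op 6: F1 acks idx 7 -> match: F0=5 F1=7; commitIndex=7
Op 7: append 3 -> log_len=10
Op 8: F0 acks idx 2 -> match: F0=5 F1=7; commitIndex=7
Op 9: append 3 -> log_len=13
Op 10: append 2 -> log_len=15

Answer: 7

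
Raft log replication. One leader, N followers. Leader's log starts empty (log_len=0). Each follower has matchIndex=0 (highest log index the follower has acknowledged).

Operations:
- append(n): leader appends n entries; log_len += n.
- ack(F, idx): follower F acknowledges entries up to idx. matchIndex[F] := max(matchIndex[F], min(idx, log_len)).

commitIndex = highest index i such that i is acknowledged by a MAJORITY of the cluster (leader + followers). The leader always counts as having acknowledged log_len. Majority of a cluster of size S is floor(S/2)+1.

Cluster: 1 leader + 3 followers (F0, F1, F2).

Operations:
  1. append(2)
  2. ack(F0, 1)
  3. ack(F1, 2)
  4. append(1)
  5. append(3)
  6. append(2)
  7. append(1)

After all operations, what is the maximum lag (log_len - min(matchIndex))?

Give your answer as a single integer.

Answer: 9

Derivation:
Op 1: append 2 -> log_len=2
Op 2: F0 acks idx 1 -> match: F0=1 F1=0 F2=0; commitIndex=0
Op 3: F1 acks idx 2 -> match: F0=1 F1=2 F2=0; commitIndex=1
Op 4: append 1 -> log_len=3
Op 5: append 3 -> log_len=6
Op 6: append 2 -> log_len=8
Op 7: append 1 -> log_len=9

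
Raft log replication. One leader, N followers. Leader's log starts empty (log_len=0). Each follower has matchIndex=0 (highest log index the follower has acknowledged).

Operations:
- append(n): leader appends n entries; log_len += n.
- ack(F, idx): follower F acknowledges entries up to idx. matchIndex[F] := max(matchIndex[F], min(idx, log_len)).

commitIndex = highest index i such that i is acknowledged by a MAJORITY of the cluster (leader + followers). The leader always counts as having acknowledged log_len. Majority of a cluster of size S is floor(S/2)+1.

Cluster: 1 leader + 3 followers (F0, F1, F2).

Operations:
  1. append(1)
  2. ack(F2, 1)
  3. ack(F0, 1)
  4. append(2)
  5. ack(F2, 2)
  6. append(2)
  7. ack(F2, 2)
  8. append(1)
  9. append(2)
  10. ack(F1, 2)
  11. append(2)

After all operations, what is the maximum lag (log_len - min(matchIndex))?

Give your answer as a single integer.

Answer: 9

Derivation:
Op 1: append 1 -> log_len=1
Op 2: F2 acks idx 1 -> match: F0=0 F1=0 F2=1; commitIndex=0
Op 3: F0 acks idx 1 -> match: F0=1 F1=0 F2=1; commitIndex=1
Op 4: append 2 -> log_len=3
Op 5: F2 acks idx 2 -> match: F0=1 F1=0 F2=2; commitIndex=1
Op 6: append 2 -> log_len=5
Op 7: F2 acks idx 2 -> match: F0=1 F1=0 F2=2; commitIndex=1
Op 8: append 1 -> log_len=6
Op 9: append 2 -> log_len=8
Op 10: F1 acks idx 2 -> match: F0=1 F1=2 F2=2; commitIndex=2
Op 11: append 2 -> log_len=10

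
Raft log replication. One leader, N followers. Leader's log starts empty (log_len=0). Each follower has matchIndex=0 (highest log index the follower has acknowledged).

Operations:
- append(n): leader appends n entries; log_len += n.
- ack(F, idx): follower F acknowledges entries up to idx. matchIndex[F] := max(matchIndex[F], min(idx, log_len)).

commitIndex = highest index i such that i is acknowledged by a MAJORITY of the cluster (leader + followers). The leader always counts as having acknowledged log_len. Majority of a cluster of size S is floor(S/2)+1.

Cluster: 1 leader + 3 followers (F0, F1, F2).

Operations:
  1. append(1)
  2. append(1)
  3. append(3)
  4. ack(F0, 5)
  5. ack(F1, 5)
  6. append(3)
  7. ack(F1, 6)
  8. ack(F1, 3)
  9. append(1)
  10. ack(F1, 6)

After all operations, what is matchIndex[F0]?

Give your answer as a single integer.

Op 1: append 1 -> log_len=1
Op 2: append 1 -> log_len=2
Op 3: append 3 -> log_len=5
Op 4: F0 acks idx 5 -> match: F0=5 F1=0 F2=0; commitIndex=0
Op 5: F1 acks idx 5 -> match: F0=5 F1=5 F2=0; commitIndex=5
Op 6: append 3 -> log_len=8
Op 7: F1 acks idx 6 -> match: F0=5 F1=6 F2=0; commitIndex=5
Op 8: F1 acks idx 3 -> match: F0=5 F1=6 F2=0; commitIndex=5
Op 9: append 1 -> log_len=9
Op 10: F1 acks idx 6 -> match: F0=5 F1=6 F2=0; commitIndex=5

Answer: 5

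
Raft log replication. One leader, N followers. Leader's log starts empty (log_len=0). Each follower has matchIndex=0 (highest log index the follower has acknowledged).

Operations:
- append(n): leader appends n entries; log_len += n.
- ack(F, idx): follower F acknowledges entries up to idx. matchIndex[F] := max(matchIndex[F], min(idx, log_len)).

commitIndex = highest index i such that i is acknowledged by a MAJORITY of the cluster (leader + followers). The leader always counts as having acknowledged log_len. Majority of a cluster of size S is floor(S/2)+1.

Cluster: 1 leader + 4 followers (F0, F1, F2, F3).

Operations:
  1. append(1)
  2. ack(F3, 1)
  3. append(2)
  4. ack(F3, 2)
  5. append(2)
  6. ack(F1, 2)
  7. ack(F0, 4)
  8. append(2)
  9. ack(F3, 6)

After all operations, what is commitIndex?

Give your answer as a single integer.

Answer: 4

Derivation:
Op 1: append 1 -> log_len=1
Op 2: F3 acks idx 1 -> match: F0=0 F1=0 F2=0 F3=1; commitIndex=0
Op 3: append 2 -> log_len=3
Op 4: F3 acks idx 2 -> match: F0=0 F1=0 F2=0 F3=2; commitIndex=0
Op 5: append 2 -> log_len=5
Op 6: F1 acks idx 2 -> match: F0=0 F1=2 F2=0 F3=2; commitIndex=2
Op 7: F0 acks idx 4 -> match: F0=4 F1=2 F2=0 F3=2; commitIndex=2
Op 8: append 2 -> log_len=7
Op 9: F3 acks idx 6 -> match: F0=4 F1=2 F2=0 F3=6; commitIndex=4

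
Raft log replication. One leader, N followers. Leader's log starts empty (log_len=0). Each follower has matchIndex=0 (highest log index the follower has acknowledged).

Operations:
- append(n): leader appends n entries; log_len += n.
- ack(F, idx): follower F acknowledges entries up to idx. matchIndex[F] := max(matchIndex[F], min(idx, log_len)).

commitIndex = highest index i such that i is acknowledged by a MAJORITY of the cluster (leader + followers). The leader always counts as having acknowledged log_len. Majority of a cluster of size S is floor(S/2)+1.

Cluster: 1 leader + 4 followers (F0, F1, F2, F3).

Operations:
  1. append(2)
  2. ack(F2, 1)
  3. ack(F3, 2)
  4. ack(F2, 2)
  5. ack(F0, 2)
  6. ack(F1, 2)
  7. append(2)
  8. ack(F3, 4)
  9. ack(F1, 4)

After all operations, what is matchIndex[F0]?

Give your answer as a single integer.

Op 1: append 2 -> log_len=2
Op 2: F2 acks idx 1 -> match: F0=0 F1=0 F2=1 F3=0; commitIndex=0
Op 3: F3 acks idx 2 -> match: F0=0 F1=0 F2=1 F3=2; commitIndex=1
Op 4: F2 acks idx 2 -> match: F0=0 F1=0 F2=2 F3=2; commitIndex=2
Op 5: F0 acks idx 2 -> match: F0=2 F1=0 F2=2 F3=2; commitIndex=2
Op 6: F1 acks idx 2 -> match: F0=2 F1=2 F2=2 F3=2; commitIndex=2
Op 7: append 2 -> log_len=4
Op 8: F3 acks idx 4 -> match: F0=2 F1=2 F2=2 F3=4; commitIndex=2
Op 9: F1 acks idx 4 -> match: F0=2 F1=4 F2=2 F3=4; commitIndex=4

Answer: 2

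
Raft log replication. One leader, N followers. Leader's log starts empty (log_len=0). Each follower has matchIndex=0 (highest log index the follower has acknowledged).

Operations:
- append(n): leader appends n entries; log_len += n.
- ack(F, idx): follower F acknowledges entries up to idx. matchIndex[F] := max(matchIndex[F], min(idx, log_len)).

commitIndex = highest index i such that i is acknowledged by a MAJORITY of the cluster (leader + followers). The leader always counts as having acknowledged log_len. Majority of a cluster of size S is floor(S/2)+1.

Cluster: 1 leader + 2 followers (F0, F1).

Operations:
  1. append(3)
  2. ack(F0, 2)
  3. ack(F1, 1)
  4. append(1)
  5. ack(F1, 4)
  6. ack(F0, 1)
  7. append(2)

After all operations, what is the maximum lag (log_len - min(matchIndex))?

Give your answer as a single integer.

Answer: 4

Derivation:
Op 1: append 3 -> log_len=3
Op 2: F0 acks idx 2 -> match: F0=2 F1=0; commitIndex=2
Op 3: F1 acks idx 1 -> match: F0=2 F1=1; commitIndex=2
Op 4: append 1 -> log_len=4
Op 5: F1 acks idx 4 -> match: F0=2 F1=4; commitIndex=4
Op 6: F0 acks idx 1 -> match: F0=2 F1=4; commitIndex=4
Op 7: append 2 -> log_len=6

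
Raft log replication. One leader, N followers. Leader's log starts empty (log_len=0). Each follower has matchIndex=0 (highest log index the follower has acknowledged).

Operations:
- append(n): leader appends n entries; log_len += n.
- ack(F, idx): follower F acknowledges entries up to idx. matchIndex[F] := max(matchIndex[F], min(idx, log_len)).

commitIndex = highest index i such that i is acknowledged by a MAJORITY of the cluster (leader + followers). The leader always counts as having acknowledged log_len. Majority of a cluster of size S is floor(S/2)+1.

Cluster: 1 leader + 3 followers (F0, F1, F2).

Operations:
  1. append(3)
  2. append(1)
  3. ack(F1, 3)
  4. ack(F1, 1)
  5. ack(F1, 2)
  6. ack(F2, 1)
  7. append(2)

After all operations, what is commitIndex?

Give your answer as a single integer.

Answer: 1

Derivation:
Op 1: append 3 -> log_len=3
Op 2: append 1 -> log_len=4
Op 3: F1 acks idx 3 -> match: F0=0 F1=3 F2=0; commitIndex=0
Op 4: F1 acks idx 1 -> match: F0=0 F1=3 F2=0; commitIndex=0
Op 5: F1 acks idx 2 -> match: F0=0 F1=3 F2=0; commitIndex=0
Op 6: F2 acks idx 1 -> match: F0=0 F1=3 F2=1; commitIndex=1
Op 7: append 2 -> log_len=6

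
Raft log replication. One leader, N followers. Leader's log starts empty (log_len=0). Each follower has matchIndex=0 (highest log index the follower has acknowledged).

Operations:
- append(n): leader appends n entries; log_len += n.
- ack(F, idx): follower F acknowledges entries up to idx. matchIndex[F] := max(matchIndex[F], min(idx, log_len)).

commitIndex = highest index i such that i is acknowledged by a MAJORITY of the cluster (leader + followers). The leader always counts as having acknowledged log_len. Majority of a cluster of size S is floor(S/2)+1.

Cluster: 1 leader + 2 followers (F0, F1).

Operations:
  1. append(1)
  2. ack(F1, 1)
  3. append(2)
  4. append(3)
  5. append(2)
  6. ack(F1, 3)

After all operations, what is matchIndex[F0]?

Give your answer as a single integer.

Op 1: append 1 -> log_len=1
Op 2: F1 acks idx 1 -> match: F0=0 F1=1; commitIndex=1
Op 3: append 2 -> log_len=3
Op 4: append 3 -> log_len=6
Op 5: append 2 -> log_len=8
Op 6: F1 acks idx 3 -> match: F0=0 F1=3; commitIndex=3

Answer: 0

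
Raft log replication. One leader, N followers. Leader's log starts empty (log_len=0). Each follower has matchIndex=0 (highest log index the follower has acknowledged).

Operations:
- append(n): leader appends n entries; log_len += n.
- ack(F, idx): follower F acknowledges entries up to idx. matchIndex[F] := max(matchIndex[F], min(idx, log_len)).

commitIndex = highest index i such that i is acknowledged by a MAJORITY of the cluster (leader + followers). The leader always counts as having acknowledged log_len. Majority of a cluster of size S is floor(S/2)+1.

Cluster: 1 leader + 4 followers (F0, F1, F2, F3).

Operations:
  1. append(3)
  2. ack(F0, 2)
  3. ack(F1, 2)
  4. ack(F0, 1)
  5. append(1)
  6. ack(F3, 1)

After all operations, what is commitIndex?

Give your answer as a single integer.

Op 1: append 3 -> log_len=3
Op 2: F0 acks idx 2 -> match: F0=2 F1=0 F2=0 F3=0; commitIndex=0
Op 3: F1 acks idx 2 -> match: F0=2 F1=2 F2=0 F3=0; commitIndex=2
Op 4: F0 acks idx 1 -> match: F0=2 F1=2 F2=0 F3=0; commitIndex=2
Op 5: append 1 -> log_len=4
Op 6: F3 acks idx 1 -> match: F0=2 F1=2 F2=0 F3=1; commitIndex=2

Answer: 2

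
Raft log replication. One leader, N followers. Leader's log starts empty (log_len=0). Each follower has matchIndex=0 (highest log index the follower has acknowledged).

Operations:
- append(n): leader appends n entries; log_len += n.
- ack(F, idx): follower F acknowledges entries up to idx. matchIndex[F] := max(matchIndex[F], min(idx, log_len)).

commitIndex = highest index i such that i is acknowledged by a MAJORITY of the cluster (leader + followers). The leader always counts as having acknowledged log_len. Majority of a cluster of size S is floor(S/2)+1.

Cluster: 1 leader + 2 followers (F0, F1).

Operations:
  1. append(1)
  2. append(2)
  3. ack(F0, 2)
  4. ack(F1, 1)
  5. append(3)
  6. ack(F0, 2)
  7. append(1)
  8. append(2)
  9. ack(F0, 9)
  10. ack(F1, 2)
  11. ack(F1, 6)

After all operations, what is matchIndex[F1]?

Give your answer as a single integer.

Op 1: append 1 -> log_len=1
Op 2: append 2 -> log_len=3
Op 3: F0 acks idx 2 -> match: F0=2 F1=0; commitIndex=2
Op 4: F1 acks idx 1 -> match: F0=2 F1=1; commitIndex=2
Op 5: append 3 -> log_len=6
Op 6: F0 acks idx 2 -> match: F0=2 F1=1; commitIndex=2
Op 7: append 1 -> log_len=7
Op 8: append 2 -> log_len=9
Op 9: F0 acks idx 9 -> match: F0=9 F1=1; commitIndex=9
Op 10: F1 acks idx 2 -> match: F0=9 F1=2; commitIndex=9
Op 11: F1 acks idx 6 -> match: F0=9 F1=6; commitIndex=9

Answer: 6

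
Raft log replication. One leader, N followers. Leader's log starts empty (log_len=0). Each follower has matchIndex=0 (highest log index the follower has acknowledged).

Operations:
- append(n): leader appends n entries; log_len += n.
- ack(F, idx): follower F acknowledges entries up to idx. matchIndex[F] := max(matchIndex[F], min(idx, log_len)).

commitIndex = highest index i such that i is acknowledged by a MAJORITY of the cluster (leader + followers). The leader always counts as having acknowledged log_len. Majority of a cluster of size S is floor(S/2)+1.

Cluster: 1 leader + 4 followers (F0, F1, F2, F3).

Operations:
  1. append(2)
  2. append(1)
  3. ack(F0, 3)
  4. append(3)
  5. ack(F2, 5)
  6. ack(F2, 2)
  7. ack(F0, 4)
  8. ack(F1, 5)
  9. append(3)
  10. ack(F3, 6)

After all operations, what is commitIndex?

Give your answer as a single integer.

Op 1: append 2 -> log_len=2
Op 2: append 1 -> log_len=3
Op 3: F0 acks idx 3 -> match: F0=3 F1=0 F2=0 F3=0; commitIndex=0
Op 4: append 3 -> log_len=6
Op 5: F2 acks idx 5 -> match: F0=3 F1=0 F2=5 F3=0; commitIndex=3
Op 6: F2 acks idx 2 -> match: F0=3 F1=0 F2=5 F3=0; commitIndex=3
Op 7: F0 acks idx 4 -> match: F0=4 F1=0 F2=5 F3=0; commitIndex=4
Op 8: F1 acks idx 5 -> match: F0=4 F1=5 F2=5 F3=0; commitIndex=5
Op 9: append 3 -> log_len=9
Op 10: F3 acks idx 6 -> match: F0=4 F1=5 F2=5 F3=6; commitIndex=5

Answer: 5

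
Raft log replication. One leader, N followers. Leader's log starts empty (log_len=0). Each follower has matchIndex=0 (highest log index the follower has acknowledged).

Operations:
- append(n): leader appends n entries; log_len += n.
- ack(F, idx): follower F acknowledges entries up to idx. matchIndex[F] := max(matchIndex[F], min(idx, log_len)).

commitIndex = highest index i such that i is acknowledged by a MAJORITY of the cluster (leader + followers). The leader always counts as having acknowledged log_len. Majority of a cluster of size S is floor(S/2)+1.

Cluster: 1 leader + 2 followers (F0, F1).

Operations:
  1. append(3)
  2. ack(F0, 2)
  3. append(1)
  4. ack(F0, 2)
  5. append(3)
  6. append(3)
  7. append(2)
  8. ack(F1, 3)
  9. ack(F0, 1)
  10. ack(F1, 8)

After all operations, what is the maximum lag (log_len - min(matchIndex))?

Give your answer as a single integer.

Op 1: append 3 -> log_len=3
Op 2: F0 acks idx 2 -> match: F0=2 F1=0; commitIndex=2
Op 3: append 1 -> log_len=4
Op 4: F0 acks idx 2 -> match: F0=2 F1=0; commitIndex=2
Op 5: append 3 -> log_len=7
Op 6: append 3 -> log_len=10
Op 7: append 2 -> log_len=12
Op 8: F1 acks idx 3 -> match: F0=2 F1=3; commitIndex=3
Op 9: F0 acks idx 1 -> match: F0=2 F1=3; commitIndex=3
Op 10: F1 acks idx 8 -> match: F0=2 F1=8; commitIndex=8

Answer: 10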